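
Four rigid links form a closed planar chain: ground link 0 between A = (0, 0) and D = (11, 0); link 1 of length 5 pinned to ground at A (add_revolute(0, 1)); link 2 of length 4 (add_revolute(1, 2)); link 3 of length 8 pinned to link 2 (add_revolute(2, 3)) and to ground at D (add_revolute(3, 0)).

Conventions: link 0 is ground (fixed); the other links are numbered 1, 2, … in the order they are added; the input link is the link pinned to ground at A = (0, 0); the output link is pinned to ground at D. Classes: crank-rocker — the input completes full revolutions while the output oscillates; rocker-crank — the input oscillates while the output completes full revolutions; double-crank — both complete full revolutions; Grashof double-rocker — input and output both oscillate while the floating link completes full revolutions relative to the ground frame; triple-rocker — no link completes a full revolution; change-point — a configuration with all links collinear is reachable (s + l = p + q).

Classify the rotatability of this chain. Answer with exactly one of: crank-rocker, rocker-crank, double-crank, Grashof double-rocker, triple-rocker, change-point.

lengths: ground=11, input=5, coupler=4, output=8
sorted: s=4 (shortest), l=11 (longest), p+q=13
s + l = 15 vs p + q = 13
s + l > p + q → non-Grashof → no link fully rotates → triple-rocker

triple-rocker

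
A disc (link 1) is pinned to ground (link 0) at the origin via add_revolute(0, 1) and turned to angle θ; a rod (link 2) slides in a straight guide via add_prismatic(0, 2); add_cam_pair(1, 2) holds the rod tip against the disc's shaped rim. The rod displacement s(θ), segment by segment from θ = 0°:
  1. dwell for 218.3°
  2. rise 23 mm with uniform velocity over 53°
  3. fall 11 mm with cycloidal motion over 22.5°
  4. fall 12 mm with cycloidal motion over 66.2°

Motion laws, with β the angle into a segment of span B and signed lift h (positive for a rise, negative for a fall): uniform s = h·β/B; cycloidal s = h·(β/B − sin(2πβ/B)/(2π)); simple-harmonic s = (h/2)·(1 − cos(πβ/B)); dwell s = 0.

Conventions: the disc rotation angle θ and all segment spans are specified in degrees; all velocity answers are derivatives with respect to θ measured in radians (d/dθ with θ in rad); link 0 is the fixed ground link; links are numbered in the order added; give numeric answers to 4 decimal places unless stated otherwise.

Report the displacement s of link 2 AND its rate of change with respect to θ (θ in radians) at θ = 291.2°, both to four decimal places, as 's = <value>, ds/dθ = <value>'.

segment 1 (0° to 218.3°, dwell): s unchanged at 0.0000
segment 2 (218.3° to 271.3°, uniform, h = 23) is passed completely: s = 0.0000 + (23) = 23.0000
θ = 291.2° falls in segment 3 (271.3° to 293.8°, cycloidal, h = -11): β = 291.2 − 271.3 = 19.9°, B = 22.5°; Δs = -11·(0.8844 − sin(2π·0.8844)/(2π)) = -10.8912; s = 23.0000 − 10.8912 = 12.1088
velocity in seg [271.3°–293.8°] (cycloidal), θ in radians: β = 19.9° = 0.3473 rad, B = 22.5° = 0.3927 rad; ds/dθ = (h/B)(1 − cos(2πβ/B)) = ((-11)/0.3927)(1 − cos(2π·0.8844)) = -7.064496 mm/rad

s = 12.1088, ds/dθ = -7.0645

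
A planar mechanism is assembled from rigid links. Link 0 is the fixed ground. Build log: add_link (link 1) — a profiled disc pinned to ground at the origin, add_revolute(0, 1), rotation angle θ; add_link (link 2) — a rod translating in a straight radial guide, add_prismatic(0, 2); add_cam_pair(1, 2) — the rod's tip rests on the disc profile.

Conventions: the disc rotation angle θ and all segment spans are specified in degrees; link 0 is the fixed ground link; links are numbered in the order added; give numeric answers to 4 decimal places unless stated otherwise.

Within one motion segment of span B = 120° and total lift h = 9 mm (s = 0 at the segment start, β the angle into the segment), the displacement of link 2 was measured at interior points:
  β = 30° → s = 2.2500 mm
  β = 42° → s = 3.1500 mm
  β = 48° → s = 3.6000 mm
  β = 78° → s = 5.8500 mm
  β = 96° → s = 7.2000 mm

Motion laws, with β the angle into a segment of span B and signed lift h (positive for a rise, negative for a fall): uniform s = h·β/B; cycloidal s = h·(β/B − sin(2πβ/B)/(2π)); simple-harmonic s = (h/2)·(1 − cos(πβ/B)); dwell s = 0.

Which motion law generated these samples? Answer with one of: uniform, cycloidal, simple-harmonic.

candidates at β/B = r: uniform s = h·r (linear in β); cycloidal s = h·(r − sin(2πr)/(2π)); simple-harmonic s = (h/2)(1 − cos(πr))
β=30°: printed 2.2500 | uniform 2.2500, cycloidal 0.8176, simple-harmonic 1.3180
β=42°: printed 3.1500 | uniform 3.1500, cycloidal 1.9912, simple-harmonic 2.4570
β=48°: printed 3.6000 | uniform 3.6000, cycloidal 2.7581, simple-harmonic 3.1094
β=78°: printed 5.8500 | uniform 5.8500, cycloidal 7.0088, simple-harmonic 6.5430
β=96°: printed 7.2000 | uniform 7.2000, cycloidal 8.5623, simple-harmonic 8.1406
only one law matches every sample → uniform

uniform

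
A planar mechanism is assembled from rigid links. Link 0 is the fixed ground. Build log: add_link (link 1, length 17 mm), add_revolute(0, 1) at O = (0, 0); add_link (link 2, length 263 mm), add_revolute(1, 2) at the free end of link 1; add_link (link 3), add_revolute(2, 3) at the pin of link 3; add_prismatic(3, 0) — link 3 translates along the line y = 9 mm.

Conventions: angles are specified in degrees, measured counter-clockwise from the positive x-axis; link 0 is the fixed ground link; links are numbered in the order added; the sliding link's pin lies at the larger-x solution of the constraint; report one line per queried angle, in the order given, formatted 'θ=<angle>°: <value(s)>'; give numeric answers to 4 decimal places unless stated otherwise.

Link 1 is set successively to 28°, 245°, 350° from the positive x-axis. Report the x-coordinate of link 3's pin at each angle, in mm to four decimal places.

geometry: r = 17 mm, L = 263 mm, e = 9 mm
θ=28°: crank pin P = (r cos θ, r sin θ) = (15.010109, 7.981017)
θ=28°: h = r sin θ − e = 7.981017 − 9 = -1.018983
θ=28°: x = r cos θ + √(L² − h²) = 15.010109 + 262.998026 = 278.008135
θ=245°: crank pin P = (r cos θ, r sin θ) = (-7.184510, -15.407232)
θ=245°: h = r sin θ − e = -15.407232 − 9 = -24.407232
θ=245°: x = r cos θ + √(L² − h²) = -7.184510 + 261.865017 = 254.680506
θ=350°: crank pin P = (r cos θ, r sin θ) = (16.741732, -2.952019)
θ=350°: h = r sin θ − e = -2.952019 − 9 = -11.952019
θ=350°: x = r cos θ + √(L² − h²) = 16.741732 + 262.728280 = 279.470012

θ=28°: 278.0081
θ=245°: 254.6805
θ=350°: 279.4700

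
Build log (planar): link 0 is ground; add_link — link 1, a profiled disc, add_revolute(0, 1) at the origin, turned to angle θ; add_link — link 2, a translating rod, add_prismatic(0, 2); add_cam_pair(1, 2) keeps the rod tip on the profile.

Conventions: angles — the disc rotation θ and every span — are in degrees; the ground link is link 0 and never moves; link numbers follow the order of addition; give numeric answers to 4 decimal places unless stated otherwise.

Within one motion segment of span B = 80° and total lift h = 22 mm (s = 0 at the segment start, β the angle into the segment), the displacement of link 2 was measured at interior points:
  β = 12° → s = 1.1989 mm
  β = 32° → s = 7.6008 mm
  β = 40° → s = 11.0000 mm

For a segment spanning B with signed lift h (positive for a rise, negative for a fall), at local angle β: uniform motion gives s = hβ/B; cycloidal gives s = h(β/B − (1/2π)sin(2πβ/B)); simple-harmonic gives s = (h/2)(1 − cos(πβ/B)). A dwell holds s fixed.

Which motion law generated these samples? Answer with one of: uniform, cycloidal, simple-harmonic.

candidates at β/B = r: uniform s = h·r (linear in β); cycloidal s = h·(r − sin(2πr)/(2π)); simple-harmonic s = (h/2)(1 − cos(πr))
β=12°: printed 1.1989 | uniform 3.3000, cycloidal 0.4673, simple-harmonic 1.1989
β=32°: printed 7.6008 | uniform 8.8000, cycloidal 6.7419, simple-harmonic 7.6008
β=40°: printed 11.0000 | uniform 11.0000, cycloidal 11.0000, simple-harmonic 11.0000
only one law matches every sample → simple-harmonic

simple-harmonic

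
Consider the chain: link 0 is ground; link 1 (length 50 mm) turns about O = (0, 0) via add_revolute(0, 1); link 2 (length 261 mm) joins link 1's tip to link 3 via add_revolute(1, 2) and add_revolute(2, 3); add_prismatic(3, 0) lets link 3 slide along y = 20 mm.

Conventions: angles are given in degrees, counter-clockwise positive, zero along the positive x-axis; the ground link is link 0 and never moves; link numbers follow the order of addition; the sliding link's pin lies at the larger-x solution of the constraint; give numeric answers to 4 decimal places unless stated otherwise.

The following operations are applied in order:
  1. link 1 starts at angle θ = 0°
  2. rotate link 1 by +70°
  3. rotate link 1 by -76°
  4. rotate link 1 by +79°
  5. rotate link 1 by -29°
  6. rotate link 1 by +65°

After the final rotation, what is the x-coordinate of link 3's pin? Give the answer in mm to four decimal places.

geometry: r = 50 mm, L = 261 mm, e = 20 mm; θ starts at 0°
rotate link 1 by +70°: θ ← 0° +70° = 70°
rotate link 1 by -76°: θ ← 70° -76° = -6°
rotate link 1 by +79°: θ ← -6° +79° = 73°
rotate link 1 by -29°: θ ← 73° -29° = 44°
rotate link 1 by +65°: θ ← 44° +65° = 109°
crank pin P = (r cos θ, r sin θ) = (-16.278408, 47.275929)
h = r sin θ − e = 47.275929 − 20 = 27.275929
x = r cos θ + √(L² − h²) = -16.278408 + 259.570845 = 243.292438

243.2924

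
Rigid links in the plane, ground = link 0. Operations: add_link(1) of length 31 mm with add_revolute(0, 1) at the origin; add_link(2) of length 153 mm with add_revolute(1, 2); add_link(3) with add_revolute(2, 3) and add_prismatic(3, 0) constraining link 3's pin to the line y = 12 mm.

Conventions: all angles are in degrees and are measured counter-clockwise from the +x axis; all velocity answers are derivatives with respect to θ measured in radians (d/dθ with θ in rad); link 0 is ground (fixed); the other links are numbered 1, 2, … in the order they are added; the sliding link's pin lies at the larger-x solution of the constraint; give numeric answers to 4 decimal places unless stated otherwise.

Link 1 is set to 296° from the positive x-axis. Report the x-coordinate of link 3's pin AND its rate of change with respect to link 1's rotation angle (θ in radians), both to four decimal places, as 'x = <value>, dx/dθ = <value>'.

geometry: r = 31 mm, L = 153 mm, e = 12 mm
crank pin P = (r cos θ, r sin θ) = (13.589506, -27.862615)
h = r sin θ − e = -27.862615 − 12 = -39.862615
x = r cos θ + √(L² − h²) = 13.589506 + 147.715848 = 161.305354
dx/dθ = −r sin θ − h·r cos θ/√(L² − h²) (θ in radians; h = -39.862615) = 31.529881

x = 161.3054, dx/dθ = 31.5299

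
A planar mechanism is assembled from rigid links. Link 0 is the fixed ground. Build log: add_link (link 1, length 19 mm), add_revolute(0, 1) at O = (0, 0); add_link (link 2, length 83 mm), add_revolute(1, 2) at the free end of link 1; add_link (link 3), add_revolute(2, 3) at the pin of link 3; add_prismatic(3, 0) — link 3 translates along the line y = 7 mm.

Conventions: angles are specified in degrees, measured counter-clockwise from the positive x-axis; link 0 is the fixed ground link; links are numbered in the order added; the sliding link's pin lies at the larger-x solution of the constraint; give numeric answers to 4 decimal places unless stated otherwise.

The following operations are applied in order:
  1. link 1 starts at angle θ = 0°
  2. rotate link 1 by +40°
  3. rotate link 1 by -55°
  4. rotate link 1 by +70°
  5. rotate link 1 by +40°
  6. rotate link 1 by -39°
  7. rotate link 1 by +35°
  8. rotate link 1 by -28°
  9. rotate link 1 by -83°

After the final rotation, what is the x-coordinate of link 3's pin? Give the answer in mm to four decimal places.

geometry: r = 19 mm, L = 83 mm, e = 7 mm; θ starts at 0°
rotate link 1 by +40°: θ ← 0° +40° = 40°
rotate link 1 by -55°: θ ← 40° -55° = -15°
rotate link 1 by +70°: θ ← -15° +70° = 55°
rotate link 1 by +40°: θ ← 55° +40° = 95°
rotate link 1 by -39°: θ ← 95° -39° = 56°
rotate link 1 by +35°: θ ← 56° +35° = 91°
rotate link 1 by -28°: θ ← 91° -28° = 63°
rotate link 1 by -83°: θ ← 63° -83° = -20°
crank pin P = (r cos θ, r sin θ) = (17.854160, -6.498383)
h = r sin θ − e = -6.498383 − 7 = -13.498383
x = r cos θ + √(L² − h²) = 17.854160 + 81.895016 = 99.749176

99.7492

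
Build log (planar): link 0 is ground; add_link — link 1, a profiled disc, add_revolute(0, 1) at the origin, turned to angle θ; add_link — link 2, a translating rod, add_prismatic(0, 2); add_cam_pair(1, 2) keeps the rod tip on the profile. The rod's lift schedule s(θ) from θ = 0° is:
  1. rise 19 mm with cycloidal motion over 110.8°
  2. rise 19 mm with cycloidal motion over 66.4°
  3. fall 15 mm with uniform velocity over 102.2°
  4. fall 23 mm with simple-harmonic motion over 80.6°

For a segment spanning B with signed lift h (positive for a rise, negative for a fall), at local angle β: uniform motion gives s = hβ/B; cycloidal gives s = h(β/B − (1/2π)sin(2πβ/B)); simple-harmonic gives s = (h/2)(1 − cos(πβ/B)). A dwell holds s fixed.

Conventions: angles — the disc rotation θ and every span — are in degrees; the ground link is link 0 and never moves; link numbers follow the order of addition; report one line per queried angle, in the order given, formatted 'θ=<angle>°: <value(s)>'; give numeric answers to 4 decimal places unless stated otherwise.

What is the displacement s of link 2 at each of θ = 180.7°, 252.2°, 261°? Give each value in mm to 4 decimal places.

seg 1 [0°–110.8°] cycloidal, h=19: full span → s += 19 → s = 19.0000
seg 2 [110.8°–177.2°] cycloidal, h=19: full span → s += 19 → s = 38.0000
seg 3 [177.2°–279.4°] uniform, h=-15: θ=180.7° here. β=3.5, B=102.2. -15·3.5/102.2 = -0.5137 → s = 37.4863
seg 3 [177.2°–279.4°] uniform, h=-15: θ=252.2° here. β=75, B=102.2. -15·75/102.2 = -11.0078 → s = 26.9922
seg 3 [177.2°–279.4°] uniform, h=-15: θ=261° here. β=83.8, B=102.2. -15·83.8/102.2 = -12.2994 → s = 25.7006

θ=180.7°: 37.4863
θ=252.2°: 26.9922
θ=261°: 25.7006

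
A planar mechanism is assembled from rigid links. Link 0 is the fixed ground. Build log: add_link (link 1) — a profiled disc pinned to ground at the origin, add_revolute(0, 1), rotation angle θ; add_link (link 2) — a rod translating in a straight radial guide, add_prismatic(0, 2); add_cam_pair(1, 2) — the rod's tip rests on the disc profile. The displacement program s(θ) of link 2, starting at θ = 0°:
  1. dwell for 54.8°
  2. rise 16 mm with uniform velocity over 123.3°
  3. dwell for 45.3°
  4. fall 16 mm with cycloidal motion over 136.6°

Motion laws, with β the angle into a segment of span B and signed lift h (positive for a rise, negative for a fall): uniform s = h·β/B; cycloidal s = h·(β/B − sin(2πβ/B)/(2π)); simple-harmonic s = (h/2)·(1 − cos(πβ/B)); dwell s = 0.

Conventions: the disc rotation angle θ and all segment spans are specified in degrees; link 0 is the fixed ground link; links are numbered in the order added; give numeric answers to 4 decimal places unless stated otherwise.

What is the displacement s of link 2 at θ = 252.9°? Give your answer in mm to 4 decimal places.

seg 1 [0°–54.8°] dwell: s stays 0.0000
seg 2 [54.8°–178.1°] uniform, h=16: full span → s += 16 → s = 16.0000
seg 3 [178.1°–223.4°] dwell: s stays 16.0000
seg 4 [223.4°–360°] cycloidal, h=-16: θ=252.9° here. β=29.5, B=136.6. -16·(0.2160 − sin(2π·0.2160)/(2π)) = -0.9669 → s = 15.0331

15.0331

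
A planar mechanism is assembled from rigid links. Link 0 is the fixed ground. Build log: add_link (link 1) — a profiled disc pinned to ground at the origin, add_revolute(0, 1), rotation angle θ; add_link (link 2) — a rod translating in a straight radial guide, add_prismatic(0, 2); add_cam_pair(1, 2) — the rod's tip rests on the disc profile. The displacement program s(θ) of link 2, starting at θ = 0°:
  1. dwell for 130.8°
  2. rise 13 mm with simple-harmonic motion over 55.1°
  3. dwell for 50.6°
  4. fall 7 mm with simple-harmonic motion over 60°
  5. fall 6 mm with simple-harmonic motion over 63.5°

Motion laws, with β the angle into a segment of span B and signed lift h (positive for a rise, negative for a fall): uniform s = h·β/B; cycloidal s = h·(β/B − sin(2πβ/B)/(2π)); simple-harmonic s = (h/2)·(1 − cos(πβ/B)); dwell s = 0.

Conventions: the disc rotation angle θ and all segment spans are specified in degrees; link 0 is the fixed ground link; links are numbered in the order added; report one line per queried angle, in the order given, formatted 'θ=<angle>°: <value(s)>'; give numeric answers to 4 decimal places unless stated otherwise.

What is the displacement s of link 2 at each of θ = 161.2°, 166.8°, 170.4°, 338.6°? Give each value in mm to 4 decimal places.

seg 1 [0°–130.8°] dwell: s stays 0.0000
seg 2 [130.8°–185.9°] simple-harmonic, h=13: θ=161.2° here. β=30.4, B=55.1. 13/2·(1 − cos(π·0.5517)) = 7.5516 → s = 7.5516
seg 2 [130.8°–185.9°] simple-harmonic, h=13: θ=166.8° here. β=36, B=55.1. 13/2·(1 − cos(π·0.6534)) = 9.5119 → s = 9.5119
seg 2 [130.8°–185.9°] simple-harmonic, h=13: θ=170.4° here. β=39.6, B=55.1. 13/2·(1 − cos(π·0.7187)) = 10.6227 → s = 10.6227
seg 2 [130.8°–185.9°] simple-harmonic, h=13: full span → s += 13 → s = 13.0000
seg 3 [185.9°–236.5°] dwell: s stays 13.0000
seg 4 [236.5°–296.5°] simple-harmonic, h=-7: full span → s += -7 → s = 6.0000
seg 5 [296.5°–360°] simple-harmonic, h=-6: θ=338.6° here. β=42.1, B=63.5. -6/2·(1 − cos(π·0.6630)) = -4.4699 → s = 1.5301

θ=161.2°: 7.5516
θ=166.8°: 9.5119
θ=170.4°: 10.6227
θ=338.6°: 1.5301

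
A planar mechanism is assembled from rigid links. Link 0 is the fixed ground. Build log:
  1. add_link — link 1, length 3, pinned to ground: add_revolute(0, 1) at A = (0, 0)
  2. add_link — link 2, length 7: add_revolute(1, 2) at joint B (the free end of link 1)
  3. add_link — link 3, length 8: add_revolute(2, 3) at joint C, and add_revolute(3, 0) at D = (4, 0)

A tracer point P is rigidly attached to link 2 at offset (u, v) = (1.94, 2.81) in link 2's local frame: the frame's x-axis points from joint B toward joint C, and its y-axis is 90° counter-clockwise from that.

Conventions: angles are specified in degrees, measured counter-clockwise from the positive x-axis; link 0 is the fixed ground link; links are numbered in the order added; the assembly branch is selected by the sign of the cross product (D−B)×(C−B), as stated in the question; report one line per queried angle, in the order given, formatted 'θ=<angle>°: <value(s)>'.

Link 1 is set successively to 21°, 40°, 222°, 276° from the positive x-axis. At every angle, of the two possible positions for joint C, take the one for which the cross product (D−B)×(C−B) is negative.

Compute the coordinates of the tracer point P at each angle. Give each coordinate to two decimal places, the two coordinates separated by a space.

A=(0,0), D=(4.00,0)
θ=21°: B = A + 3.00·(cos21°, sin21°) = (2.8007, 1.0751)
θ=21°: |BD| = 1.6106
θ=21°: circle(B,7.00) ∩ circle(D,8.00): a=-3.8513, h=5.8453
θ=21°:   candidates: C₊=(3.8349,7.9983) cross=9.414; C₋=(-3.9687,-0.7065) cross=-9.414
θ=21°:   branch - wants cross < 0 → take C=(-3.9687,-0.7065) (cross=-9.414)
θ=21°: ex = (C−B)/|BC| = (-0.9671,-0.2545); ey = (0.2545,-0.9671)
θ=21°: P = B + 1.94·ex + 2.81·ey = (1.6398,-2.1361)
θ=40°: B = A + 3.00·(cos40°, sin40°) = (2.2981, 1.9284)
θ=40°: |BD| = 2.5720
θ=40°: circle(B,7.00) ∩ circle(D,8.00): a=-1.6301, h=6.8076
θ=40°:   candidates: C₊=(6.3236,7.6551) cross=17.509; C₋=(-3.8846,-1.3540) cross=-17.509
θ=40°:   branch - wants cross < 0 → take C=(-3.8846,-1.3540) (cross=-17.509)
θ=40°: ex = (C−B)/|BC| = (-0.8832,-0.4689); ey = (0.4689,-0.8832)
θ=40°: P = B + 1.94·ex + 2.81·ey = (1.9023,-1.4632)
θ=222°: B = A + 3.00·(cos222°, sin222°) = (-2.2294, -2.0074)
θ=222°: |BD| = 6.5449
θ=222°: circle(B,7.00) ∩ circle(D,8.00): a=2.1265, h=6.6692
θ=222°:   candidates: C₊=(-2.2509,4.9926) cross=43.649; C₋=(1.8401,-7.7029) cross=-43.649
θ=222°:   branch - wants cross < 0 → take C=(1.8401,-7.7029) (cross=-43.649)
θ=222°: ex = (C−B)/|BC| = (0.5814,-0.8136); ey = (0.8136,0.5814)
θ=222°: P = B + 1.94·ex + 2.81·ey = (1.1848,-1.9522)
θ=276°: B = A + 3.00·(cos276°, sin276°) = (0.3136, -2.9836)
θ=276°: |BD| = 4.7425
θ=276°: circle(B,7.00) ∩ circle(D,8.00): a=0.7898, h=6.9553
θ=276°:   candidates: C₊=(-3.4482,2.9198) cross=32.986; C₋=(5.3032,-7.8931) cross=-32.986
θ=276°:   branch - wants cross < 0 → take C=(5.3032,-7.8931) (cross=-32.986)
θ=276°: ex = (C−B)/|BC| = (0.7128,-0.7014); ey = (0.7014,0.7128)
θ=276°: P = B + 1.94·ex + 2.81·ey = (3.6673,-2.3413)

θ=21°: 1.64 -2.14
θ=40°: 1.90 -1.46
θ=222°: 1.18 -1.95
θ=276°: 3.67 -2.34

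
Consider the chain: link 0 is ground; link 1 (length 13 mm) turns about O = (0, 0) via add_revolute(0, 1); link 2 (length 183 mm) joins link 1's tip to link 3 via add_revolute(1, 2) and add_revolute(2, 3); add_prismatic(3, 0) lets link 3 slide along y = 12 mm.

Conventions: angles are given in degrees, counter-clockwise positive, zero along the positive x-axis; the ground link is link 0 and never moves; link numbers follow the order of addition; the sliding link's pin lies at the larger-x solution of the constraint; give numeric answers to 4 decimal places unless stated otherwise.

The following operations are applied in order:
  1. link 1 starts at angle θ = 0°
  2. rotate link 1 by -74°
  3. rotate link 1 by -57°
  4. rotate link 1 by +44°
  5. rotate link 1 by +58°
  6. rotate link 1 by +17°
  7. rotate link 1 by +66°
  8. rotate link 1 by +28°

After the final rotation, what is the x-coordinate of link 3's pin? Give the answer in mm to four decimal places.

geometry: r = 13 mm, L = 183 mm, e = 12 mm; θ starts at 0°
rotate link 1 by -74°: θ ← 0° -74° = -74°
rotate link 1 by -57°: θ ← -74° -57° = -131°
rotate link 1 by +44°: θ ← -131° +44° = -87°
rotate link 1 by +58°: θ ← -87° +58° = -29°
rotate link 1 by +17°: θ ← -29° +17° = -12°
rotate link 1 by +66°: θ ← -12° +66° = 54°
rotate link 1 by +28°: θ ← 54° +28° = 82°
crank pin P = (r cos θ, r sin θ) = (1.809250, 12.873485)
h = r sin θ − e = 12.873485 − 12 = 0.873485
x = r cos θ + √(L² − h²) = 1.809250 + 182.997915 = 184.807166

184.8072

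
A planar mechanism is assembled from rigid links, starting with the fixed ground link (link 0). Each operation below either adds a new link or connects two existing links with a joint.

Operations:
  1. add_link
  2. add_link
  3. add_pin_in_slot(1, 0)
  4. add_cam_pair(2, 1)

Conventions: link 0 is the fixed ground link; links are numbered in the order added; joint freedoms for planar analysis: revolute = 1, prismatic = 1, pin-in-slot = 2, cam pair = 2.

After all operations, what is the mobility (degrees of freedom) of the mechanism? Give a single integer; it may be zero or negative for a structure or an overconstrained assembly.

L=1 J1=0 J2=0
add link → L=2 J1=0 J2=0
add link → L=3 J1=0 J2=0
PS@1,0 dof=2 J2 → L=3 J1=0 J2=1
C@2,1 dof=2 J2 → L=3 J1=0 J2=2
M=3(L−1)−2J1−J2=3·2−2·0−2=4

M = 4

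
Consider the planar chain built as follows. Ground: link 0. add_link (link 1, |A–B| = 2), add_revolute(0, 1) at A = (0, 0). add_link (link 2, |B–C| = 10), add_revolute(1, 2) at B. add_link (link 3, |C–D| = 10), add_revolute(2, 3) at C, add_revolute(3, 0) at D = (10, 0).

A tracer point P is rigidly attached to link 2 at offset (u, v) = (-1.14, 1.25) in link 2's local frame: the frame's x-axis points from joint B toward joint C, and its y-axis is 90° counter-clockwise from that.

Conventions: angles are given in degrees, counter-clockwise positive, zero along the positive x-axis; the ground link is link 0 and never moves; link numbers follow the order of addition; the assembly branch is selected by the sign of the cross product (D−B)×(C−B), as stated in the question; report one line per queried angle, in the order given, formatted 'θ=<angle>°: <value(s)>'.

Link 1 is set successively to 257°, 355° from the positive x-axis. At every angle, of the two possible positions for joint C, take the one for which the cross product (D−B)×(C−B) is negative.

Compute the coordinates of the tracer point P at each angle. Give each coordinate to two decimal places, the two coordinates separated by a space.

A=(0,0), D=(10.00,0)
θ=257°: B = A + 2.00·(cos257°, sin257°) = (-0.4499, -1.9487)
θ=257°: |BD| = 10.6301
θ=257°: circle(B,10.00) ∩ circle(D,10.00): a=5.3150, h=8.4706
θ=257°:   candidates: C₊=(3.2222,7.3526) cross=90.043; C₋=(6.3279,-9.3014) cross=-90.043
θ=257°:   branch - wants cross < 0 → take C=(6.3279,-9.3014) (cross=-90.043)
θ=257°: ex = (C−B)/|BC| = (0.6778,-0.7353); ey = (0.7353,0.6778)
θ=257°: P = B + -1.14·ex + 1.25·ey = (-0.3035,-0.2633)
θ=355°: B = A + 2.00·(cos355°, sin355°) = (1.9924, -0.1743)
θ=355°: |BD| = 8.0095
θ=355°: circle(B,10.00) ∩ circle(D,10.00): a=4.0048, h=9.1631
θ=355°:   candidates: C₊=(5.7968,9.0737) cross=73.392; C₋=(6.1956,-9.2481) cross=-73.392
θ=355°:   branch - wants cross < 0 → take C=(6.1956,-9.2481) (cross=-73.392)
θ=355°: ex = (C−B)/|BC| = (0.4203,-0.9074); ey = (0.9074,0.4203)
θ=355°: P = B + -1.14·ex + 1.25·ey = (2.6474,1.3855)

θ=257°: -0.30 -0.26
θ=355°: 2.65 1.39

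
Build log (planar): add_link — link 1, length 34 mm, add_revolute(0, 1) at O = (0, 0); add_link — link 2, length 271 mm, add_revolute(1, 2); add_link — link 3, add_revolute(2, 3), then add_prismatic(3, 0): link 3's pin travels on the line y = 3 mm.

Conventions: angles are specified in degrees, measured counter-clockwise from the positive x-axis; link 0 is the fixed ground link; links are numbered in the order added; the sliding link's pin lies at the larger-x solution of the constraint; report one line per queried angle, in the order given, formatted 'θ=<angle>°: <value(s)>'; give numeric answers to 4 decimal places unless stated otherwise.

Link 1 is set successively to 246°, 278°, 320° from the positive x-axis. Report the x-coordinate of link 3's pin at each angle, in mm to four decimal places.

geometry: r = 34 mm, L = 271 mm, e = 3 mm
θ=246°: crank pin P = (r cos θ, r sin θ) = (-13.829046, -31.060546)
θ=246°: h = r sin θ − e = -31.060546 − 3 = -34.060546
θ=246°: x = r cos θ + √(L² − h²) = -13.829046 + 268.851035 = 255.021990
θ=278°: crank pin P = (r cos θ, r sin θ) = (4.731885, -33.669114)
θ=278°: h = r sin θ − e = -33.669114 − 3 = -36.669114
θ=278°: x = r cos θ + √(L² − h²) = 4.731885 + 268.507683 = 273.239569
θ=320°: crank pin P = (r cos θ, r sin θ) = (26.045511, -21.854779)
θ=320°: h = r sin θ − e = -21.854779 − 3 = -24.854779
θ=320°: x = r cos θ + √(L² − h²) = 26.045511 + 269.857814 = 295.903325

θ=246°: 255.0220
θ=278°: 273.2396
θ=320°: 295.9033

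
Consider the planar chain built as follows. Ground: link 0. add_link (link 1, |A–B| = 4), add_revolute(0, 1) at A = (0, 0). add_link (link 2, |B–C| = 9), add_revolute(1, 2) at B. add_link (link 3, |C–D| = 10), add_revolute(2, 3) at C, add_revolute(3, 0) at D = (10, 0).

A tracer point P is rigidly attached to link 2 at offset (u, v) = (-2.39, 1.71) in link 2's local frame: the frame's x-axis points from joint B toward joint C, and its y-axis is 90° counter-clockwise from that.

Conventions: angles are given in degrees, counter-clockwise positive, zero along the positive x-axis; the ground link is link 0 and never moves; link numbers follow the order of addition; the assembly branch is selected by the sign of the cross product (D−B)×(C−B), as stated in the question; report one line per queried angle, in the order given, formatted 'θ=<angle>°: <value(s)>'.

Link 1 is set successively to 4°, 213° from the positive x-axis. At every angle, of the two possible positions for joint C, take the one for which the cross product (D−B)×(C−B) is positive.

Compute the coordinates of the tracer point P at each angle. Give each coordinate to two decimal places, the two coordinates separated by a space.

A=(0,0), D=(10.00,0)
θ=4°: B = A + 4.00·(cos4°, sin4°) = (3.9903, 0.2790)
θ=4°: |BD| = 6.0162
θ=4°: circle(B,9.00) ∩ circle(D,10.00): a=1.4290, h=8.8858
θ=4°:   candidates: C₊=(5.8299,9.0890) cross=53.459; C₋=(5.0056,-8.6635) cross=-53.459
θ=4°:   branch + wants cross > 0 → take C=(5.8299,9.0890) (cross=53.459)
θ=4°: ex = (C−B)/|BC| = (0.2044,0.9789); ey = (-0.9789,0.2044)
θ=4°: P = B + -2.39·ex + 1.71·ey = (1.8278,-1.7110)
θ=213°: B = A + 4.00·(cos213°, sin213°) = (-3.3547, -2.1786)
θ=213°: |BD| = 13.5312
θ=213°: circle(B,9.00) ∩ circle(D,10.00): a=6.0635, h=6.6508
θ=213°:   candidates: C₊=(1.5589,5.3618) cross=89.994; C₋=(3.7005,-7.7664) cross=-89.994
θ=213°:   branch + wants cross > 0 → take C=(1.5589,5.3618) (cross=89.994)
θ=213°: ex = (C−B)/|BC| = (0.5460,0.8378); ey = (-0.8378,0.5460)
θ=213°: P = B + -2.39·ex + 1.71·ey = (-6.0922,-3.2473)

θ=4°: 1.83 -1.71
θ=213°: -6.09 -3.25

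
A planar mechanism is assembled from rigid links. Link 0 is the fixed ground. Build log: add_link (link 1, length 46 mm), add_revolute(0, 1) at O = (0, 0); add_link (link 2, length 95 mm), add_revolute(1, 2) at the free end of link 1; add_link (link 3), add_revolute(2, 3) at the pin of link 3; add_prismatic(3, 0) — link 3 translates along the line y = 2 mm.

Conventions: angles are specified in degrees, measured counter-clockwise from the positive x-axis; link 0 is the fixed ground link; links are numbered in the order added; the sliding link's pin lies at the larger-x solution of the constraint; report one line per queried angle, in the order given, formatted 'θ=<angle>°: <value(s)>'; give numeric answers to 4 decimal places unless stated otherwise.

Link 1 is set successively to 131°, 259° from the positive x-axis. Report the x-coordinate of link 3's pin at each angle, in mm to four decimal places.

geometry: r = 46 mm, L = 95 mm, e = 2 mm
θ=131°: crank pin P = (r cos θ, r sin θ) = (-30.178715, 34.716641)
θ=131°: h = r sin θ − e = 34.716641 − 2 = 32.716641
θ=131°: x = r cos θ + √(L² − h²) = -30.178715 + 89.188684 = 59.009969
θ=259°: crank pin P = (r cos θ, r sin θ) = (-8.777214, -45.154850)
θ=259°: h = r sin θ − e = -45.154850 − 2 = -47.154850
θ=259°: x = r cos θ + √(L² − h²) = -8.777214 + 82.470723 = 73.693509

θ=131°: 59.0100
θ=259°: 73.6935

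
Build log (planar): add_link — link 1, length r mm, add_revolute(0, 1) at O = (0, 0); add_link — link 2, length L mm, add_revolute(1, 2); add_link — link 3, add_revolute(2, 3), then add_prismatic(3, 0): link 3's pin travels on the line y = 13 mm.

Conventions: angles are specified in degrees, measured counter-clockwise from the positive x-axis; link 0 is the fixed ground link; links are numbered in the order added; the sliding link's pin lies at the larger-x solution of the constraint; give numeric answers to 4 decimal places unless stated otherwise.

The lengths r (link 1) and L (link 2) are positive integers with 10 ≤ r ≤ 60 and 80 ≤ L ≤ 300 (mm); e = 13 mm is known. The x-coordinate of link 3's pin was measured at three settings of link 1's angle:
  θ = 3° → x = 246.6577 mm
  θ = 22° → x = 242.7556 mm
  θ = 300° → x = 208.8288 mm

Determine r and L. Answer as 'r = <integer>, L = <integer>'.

constraint per measurement: (x − r cos θ)² + (r sin θ − e)² = L²
subtracting the θ₁ and θ₂ equations cancels the r² and L² terms:
r = (x₁² − x₂²) / (2[(x₁cos θ₁ + e sin θ₁) − (x₂cos θ₂ + e sin θ₂)]) = 56.0006 → r = 56
L² = (x₁ − r cos θ₁)² + (r sin θ₁ − e)² = 36481.0174 → L = 191.0000 → L = 191
check at θ₃=300°: x = 208.8288 (printed 208.8288) ✓

r = 56, L = 191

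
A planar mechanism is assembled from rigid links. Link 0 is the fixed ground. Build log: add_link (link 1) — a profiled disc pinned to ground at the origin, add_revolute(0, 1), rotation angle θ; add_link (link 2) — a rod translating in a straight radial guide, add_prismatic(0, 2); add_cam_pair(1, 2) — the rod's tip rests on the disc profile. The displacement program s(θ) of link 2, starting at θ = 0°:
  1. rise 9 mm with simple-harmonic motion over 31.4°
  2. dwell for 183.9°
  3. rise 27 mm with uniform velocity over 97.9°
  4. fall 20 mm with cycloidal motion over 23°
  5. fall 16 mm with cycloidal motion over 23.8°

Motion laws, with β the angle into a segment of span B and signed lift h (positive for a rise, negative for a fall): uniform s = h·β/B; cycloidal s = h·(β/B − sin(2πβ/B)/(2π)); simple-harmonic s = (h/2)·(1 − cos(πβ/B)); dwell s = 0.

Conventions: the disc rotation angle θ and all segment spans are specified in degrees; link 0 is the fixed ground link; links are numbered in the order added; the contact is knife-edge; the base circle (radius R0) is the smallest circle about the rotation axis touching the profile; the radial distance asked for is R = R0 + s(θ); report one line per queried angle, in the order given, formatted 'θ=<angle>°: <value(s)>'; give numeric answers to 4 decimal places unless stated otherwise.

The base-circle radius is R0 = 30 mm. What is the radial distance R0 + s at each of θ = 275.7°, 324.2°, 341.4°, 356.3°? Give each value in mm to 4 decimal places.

seg 1 [0°–31.4°] simple-harmonic, h=9: full span → s += 9 → s = 9.0000
seg 2 [31.4°–215.3°] dwell: s stays 9.0000
seg 3 [215.3°–313.2°] uniform, h=27: θ=275.7° here. β=60.4, B=97.9. 27·60.4/97.9 = 16.6578 → s = 25.6578
seg 3 [215.3°–313.2°] uniform, h=27: full span → s += 27 → s = 36.0000
seg 4 [313.2°–336.2°] cycloidal, h=-20: θ=324.2° here. β=11, B=23. -20·(0.4783 − sin(2π·0.4783)/(2π)) = -9.1318 → s = 26.8682
seg 4 [313.2°–336.2°] cycloidal, h=-20: full span → s += -20 → s = 16.0000
seg 5 [336.2°–360°] cycloidal, h=-16: θ=341.4° here. β=5.2, B=23.8. -16·(0.2185 − sin(2π·0.2185)/(2π)) = -0.9991 → s = 15.0009
seg 5 [336.2°–360°] cycloidal, h=-16: θ=356.3° here. β=20.1, B=23.8. -16·(0.8445 − sin(2π·0.8445)/(2π)) = -15.6229 → s = 0.3771
θ=275.7°: R = R0 + s = 30 + 25.6578 = 55.6578
θ=324.2°: R = R0 + s = 30 + 26.8682 = 56.8682
θ=341.4°: R = R0 + s = 30 + 15.0009 = 45.0009
θ=356.3°: R = R0 + s = 30 + 0.3771 = 30.3771

θ=275.7°: 55.6578
θ=324.2°: 56.8682
θ=341.4°: 45.0009
θ=356.3°: 30.3771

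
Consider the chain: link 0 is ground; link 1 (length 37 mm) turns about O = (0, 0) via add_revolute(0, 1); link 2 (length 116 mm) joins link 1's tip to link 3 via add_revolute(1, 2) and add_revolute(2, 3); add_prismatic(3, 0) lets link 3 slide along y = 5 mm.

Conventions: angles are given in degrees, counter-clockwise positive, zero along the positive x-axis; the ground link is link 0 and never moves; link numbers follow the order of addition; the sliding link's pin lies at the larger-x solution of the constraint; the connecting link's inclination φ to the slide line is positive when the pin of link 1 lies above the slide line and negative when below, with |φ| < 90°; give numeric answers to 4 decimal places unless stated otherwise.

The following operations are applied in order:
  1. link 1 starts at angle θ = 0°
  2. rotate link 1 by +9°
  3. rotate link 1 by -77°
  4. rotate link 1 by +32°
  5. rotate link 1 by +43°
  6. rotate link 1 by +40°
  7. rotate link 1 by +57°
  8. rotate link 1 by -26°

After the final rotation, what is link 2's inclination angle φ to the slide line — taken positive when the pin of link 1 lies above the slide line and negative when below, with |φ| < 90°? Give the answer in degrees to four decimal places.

geometry: r = 37 mm, L = 116 mm, e = 5 mm; θ starts at 0°
rotate link 1 by +9°: θ ← 0° +9° = 9°
rotate link 1 by -77°: θ ← 9° -77° = -68°
rotate link 1 by +32°: θ ← -68° +32° = -36°
rotate link 1 by +43°: θ ← -36° +43° = 7°
rotate link 1 by +40°: θ ← 7° +40° = 47°
rotate link 1 by +57°: θ ← 47° +57° = 104°
rotate link 1 by -26°: θ ← 104° -26° = 78°
h = r sin θ − e = 36.191461 − 5 = 31.191461
sin φ = h / L = 31.191461 / 116 = 0.26889191
φ = arcsin(0.26889191) = 15.598340°

15.5983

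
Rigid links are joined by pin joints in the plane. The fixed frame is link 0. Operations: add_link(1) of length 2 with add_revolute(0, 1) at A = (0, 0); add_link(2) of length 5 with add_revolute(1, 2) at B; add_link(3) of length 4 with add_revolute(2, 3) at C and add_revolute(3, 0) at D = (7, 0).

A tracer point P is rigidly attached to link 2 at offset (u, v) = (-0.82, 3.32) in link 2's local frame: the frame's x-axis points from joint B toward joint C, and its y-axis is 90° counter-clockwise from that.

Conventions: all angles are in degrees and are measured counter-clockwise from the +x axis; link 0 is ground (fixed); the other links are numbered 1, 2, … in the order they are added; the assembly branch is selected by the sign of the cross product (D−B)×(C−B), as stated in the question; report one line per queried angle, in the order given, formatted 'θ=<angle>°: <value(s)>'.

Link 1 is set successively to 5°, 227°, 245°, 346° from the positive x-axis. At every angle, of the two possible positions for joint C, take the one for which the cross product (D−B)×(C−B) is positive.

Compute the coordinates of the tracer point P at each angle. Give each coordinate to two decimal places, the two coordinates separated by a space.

A=(0,0), D=(7.00,0)
θ=5°: B = A + 2.00·(cos5°, sin5°) = (1.9924, 0.1743)
θ=5°: |BD| = 5.0106
θ=5°: circle(B,5.00) ∩ circle(D,4.00): a=3.4034, h=3.6629
θ=5°:   candidates: C₊=(5.5212,3.7166) cross=18.353; C₋=(5.2663,-3.6048) cross=-18.353
θ=5°:   branch + wants cross > 0 → take C=(5.5212,3.7166) (cross=18.353)
θ=5°: ex = (C−B)/|BC| = (0.7058,0.7085); ey = (-0.7085,0.7058)
θ=5°: P = B + -0.82·ex + 3.32·ey = (-0.9384,1.9365)
θ=227°: B = A + 2.00·(cos227°, sin227°) = (-1.3640, -1.4627)
θ=227°: |BD| = 8.4909
θ=227°: circle(B,5.00) ∩ circle(D,4.00): a=4.7754, h=1.4816
θ=227°:   candidates: C₊=(3.0848,0.8194) cross=12.580; C₋=(3.5953,-2.0995) cross=-12.580
θ=227°:   branch + wants cross > 0 → take C=(3.0848,0.8194) (cross=12.580)
θ=227°: ex = (C−B)/|BC| = (0.8898,0.4564); ey = (-0.4564,0.8898)
θ=227°: P = B + -0.82·ex + 3.32·ey = (-3.6089,1.1170)
θ=245°: B = A + 2.00·(cos245°, sin245°) = (-0.8452, -1.8126)
θ=245°: |BD| = 8.0519
θ=245°: circle(B,5.00) ∩ circle(D,4.00): a=4.5848, h=1.9948
θ=245°:   candidates: C₊=(3.1728,1.1631) cross=16.062; C₋=(4.0710,-2.7241) cross=-16.062
θ=245°:   branch + wants cross > 0 → take C=(3.1728,1.1631) (cross=16.062)
θ=245°: ex = (C−B)/|BC| = (0.8036,0.5951); ey = (-0.5951,0.8036)
θ=245°: P = B + -0.82·ex + 3.32·ey = (-3.4801,0.3674)
θ=346°: B = A + 2.00·(cos346°, sin346°) = (1.9406, -0.4838)
θ=346°: |BD| = 5.0825
θ=346°: circle(B,5.00) ∩ circle(D,4.00): a=3.4266, h=3.6412
θ=346°:   candidates: C₊=(5.0050,3.4670) cross=18.506; C₋=(5.6983,-3.7823) cross=-18.506
θ=346°:   branch + wants cross > 0 → take C=(5.0050,3.4670) (cross=18.506)
θ=346°: ex = (C−B)/|BC| = (0.6129,0.7902); ey = (-0.7902,0.6129)
θ=346°: P = B + -0.82·ex + 3.32·ey = (-1.1853,0.9030)

θ=5°: -0.94 1.94
θ=227°: -3.61 1.12
θ=245°: -3.48 0.37
θ=346°: -1.19 0.90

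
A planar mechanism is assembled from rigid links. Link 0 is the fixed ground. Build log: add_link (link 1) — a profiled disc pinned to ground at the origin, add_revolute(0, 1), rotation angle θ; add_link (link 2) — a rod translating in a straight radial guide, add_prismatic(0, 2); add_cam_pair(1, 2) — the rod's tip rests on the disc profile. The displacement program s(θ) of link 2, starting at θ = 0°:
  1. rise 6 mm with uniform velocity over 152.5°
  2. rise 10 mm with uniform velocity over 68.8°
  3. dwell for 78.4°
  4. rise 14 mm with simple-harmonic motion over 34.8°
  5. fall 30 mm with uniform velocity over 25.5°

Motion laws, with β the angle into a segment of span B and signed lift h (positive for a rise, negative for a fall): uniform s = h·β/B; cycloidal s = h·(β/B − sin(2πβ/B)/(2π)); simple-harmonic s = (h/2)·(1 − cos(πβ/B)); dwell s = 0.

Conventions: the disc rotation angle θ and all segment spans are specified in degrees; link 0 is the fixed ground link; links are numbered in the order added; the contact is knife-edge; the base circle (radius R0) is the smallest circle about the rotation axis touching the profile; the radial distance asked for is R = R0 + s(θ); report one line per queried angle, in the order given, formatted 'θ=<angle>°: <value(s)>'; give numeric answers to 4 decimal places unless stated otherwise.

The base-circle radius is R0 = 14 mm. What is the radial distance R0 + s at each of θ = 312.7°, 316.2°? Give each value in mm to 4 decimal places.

seg 1 [0°–152.5°] uniform, h=6: full span → s += 6 → s = 6.0000
seg 2 [152.5°–221.3°] uniform, h=10: full span → s += 10 → s = 16.0000
seg 3 [221.3°–299.7°] dwell: s stays 16.0000
seg 4 [299.7°–334.5°] simple-harmonic, h=14: θ=312.7° here. β=13, B=34.8. 14/2·(1 − cos(π·0.3736)) = 4.2921 → s = 20.2921
seg 4 [299.7°–334.5°] simple-harmonic, h=14: θ=316.2° here. β=16.5, B=34.8. 14/2·(1 − cos(π·0.4741)) = 6.4319 → s = 22.4319
θ=312.7°: R = R0 + s = 14 + 20.2921 = 34.2921
θ=316.2°: R = R0 + s = 14 + 22.4319 = 36.4319

θ=312.7°: 34.2921
θ=316.2°: 36.4319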